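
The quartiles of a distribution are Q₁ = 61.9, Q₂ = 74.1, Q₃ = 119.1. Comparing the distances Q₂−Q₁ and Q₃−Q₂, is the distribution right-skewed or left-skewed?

right-skewed

Q₂ − Q₁ = 12.2;  Q₃ − Q₂ = 45.0
Q₃ − Q₂ > Q₂ − Q₁ ⇒ the upper half is more spread out ⇒ right-skewed.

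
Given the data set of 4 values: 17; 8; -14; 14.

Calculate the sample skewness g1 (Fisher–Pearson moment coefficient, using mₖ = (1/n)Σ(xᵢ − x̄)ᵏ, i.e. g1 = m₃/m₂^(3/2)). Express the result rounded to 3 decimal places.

-0.923

x̄ = (17 + 8 - 14 + 14) / 4 = 6.2500
deviations (xᵢ − x̄): 10.7500, 1.7500, -20.2500, 7.7500
Σ(xᵢ − x̄)² = 588.7500 ⇒ m₂ = 588.7500/4 = 147.18750
Σ(xᵢ − x̄)³ = -6590.6250 ⇒ m₃ = -6590.6250/4 = -1647.65625
m₂^(3/2) = 147.18750^(1.5) = 1785.69134
g1 = m₃ / m₂^(3/2) = -1647.65625 / 1785.69134 ≈ -0.923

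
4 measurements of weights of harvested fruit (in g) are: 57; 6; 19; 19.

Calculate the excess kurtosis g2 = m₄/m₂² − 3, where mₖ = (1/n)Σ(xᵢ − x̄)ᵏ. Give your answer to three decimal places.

x̄ = 25.2500
Σ(xᵢ − x̄)² = 1456.7500 ⇒ m₂ = 364.18750
Σ(xᵢ − x̄)⁴ = 1156558.3281 ⇒ m₄ = 289139.58203
m₂² = 132632.53516
g2 = m₄/m₂² − 3 = 2.18000 − 3 ≈ -0.820

-0.820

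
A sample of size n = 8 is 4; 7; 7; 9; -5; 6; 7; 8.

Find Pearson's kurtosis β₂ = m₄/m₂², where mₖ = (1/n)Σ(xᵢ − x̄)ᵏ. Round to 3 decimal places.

4.979

x̄ = 5.3750
Σ(xᵢ − x̄)² = 137.8750 ⇒ m₂ = 17.23438
Σ(xᵢ − x̄)⁴ = 11831.3066 ⇒ m₄ = 1478.91333
m₂² = 297.02368
β₂ = m₄/m₂² = 1478.91333 / 297.02368 ≈ 4.979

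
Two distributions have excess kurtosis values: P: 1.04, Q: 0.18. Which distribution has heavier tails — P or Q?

Higher excess kurtosis ⇒ heavier tails relative to the normal distribution.
1.04 vs 0.18: the larger is 1.04, so P has heavier tails.

P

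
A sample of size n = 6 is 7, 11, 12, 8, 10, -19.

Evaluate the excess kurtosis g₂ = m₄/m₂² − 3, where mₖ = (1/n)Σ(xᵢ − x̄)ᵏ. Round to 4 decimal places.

x̄ = 4.8333
Σ(xᵢ − x̄)² = 698.8333 ⇒ m₂ = 116.47222
Σ(xᵢ − x̄)⁴ = 327574.8194 ⇒ m₄ = 54595.80324
m₂² = 13565.77855
g₂ = m₄/m₂² − 3 = 4.02452 − 3 ≈ 1.0245

1.0245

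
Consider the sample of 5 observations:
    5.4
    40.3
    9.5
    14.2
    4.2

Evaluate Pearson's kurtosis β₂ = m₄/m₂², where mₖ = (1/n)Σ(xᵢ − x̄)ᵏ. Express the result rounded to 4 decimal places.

2.9011

x̄ = 14.7200
Σ(xᵢ − x̄)² = 879.3880 ⇒ m₂ = 175.87760
Σ(xᵢ − x̄)⁴ = 448691.6868 ⇒ m₄ = 89738.33735
m₂² = 30932.93018
β₂ = m₄/m₂² = 89738.33735 / 30932.93018 ≈ 2.9011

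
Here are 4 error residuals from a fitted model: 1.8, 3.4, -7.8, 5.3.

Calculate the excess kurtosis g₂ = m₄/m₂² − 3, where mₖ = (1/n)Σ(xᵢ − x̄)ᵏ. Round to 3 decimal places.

-0.815

x̄ = 0.6750
Σ(xᵢ − x̄)² = 101.9075 ⇒ m₂ = 25.47687
Σ(xᵢ − x̄)⁴ = 5673.2210 ⇒ m₄ = 1418.30524
m₂² = 649.07116
g₂ = m₄/m₂² − 3 = 2.18513 − 3 ≈ -0.815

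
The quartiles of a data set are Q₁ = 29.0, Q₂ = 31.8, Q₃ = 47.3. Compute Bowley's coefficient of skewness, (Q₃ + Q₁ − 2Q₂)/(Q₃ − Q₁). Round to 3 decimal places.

numerator: Q₃ + Q₁ − 2Q₂ = 47.3 + 29.0 − 2×31.8 = 12.7000
denominator: Q₃ − Q₁ = 47.3 − 29.0 = 18.3000
Bowley skewness = 12.7000 / 18.3000 ≈ 0.694

0.694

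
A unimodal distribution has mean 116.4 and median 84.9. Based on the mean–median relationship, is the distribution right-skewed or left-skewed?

mean − median = 116.4 − 84.9 = 31.5
mean > median ⇒ the longer tail is on the right ⇒ right-skewed (positively skewed).

right-skewed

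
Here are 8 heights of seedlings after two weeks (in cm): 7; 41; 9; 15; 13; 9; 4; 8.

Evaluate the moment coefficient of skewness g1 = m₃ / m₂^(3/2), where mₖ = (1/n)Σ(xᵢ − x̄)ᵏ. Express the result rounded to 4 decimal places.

1.9012

x̄ = (7 + 41 + 9 + 15 + 13 + 9 + 4 + 8) / 8 = 13.2500
deviations (xᵢ − x̄): -6.2500, 27.7500, -4.2500, 1.7500, -0.2500, -4.2500, -9.2500, -5.2500
Σ(xᵢ − x̄)² = 961.5000 ⇒ m₂ = 961.5000/8 = 120.18750
Σ(xᵢ − x̄)³ = 20040.7500 ⇒ m₃ = 20040.7500/8 = 2505.09375
m₂^(3/2) = 120.18750^(1.5) = 1317.61628
g1 = m₃ / m₂^(3/2) = 2505.09375 / 1317.61628 ≈ 1.9012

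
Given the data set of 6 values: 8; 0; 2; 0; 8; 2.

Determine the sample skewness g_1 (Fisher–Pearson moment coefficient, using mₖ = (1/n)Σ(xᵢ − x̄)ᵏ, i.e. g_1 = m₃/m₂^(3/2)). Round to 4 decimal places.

x̄ = (8 + 0 + 2 + 0 + 8 + 2) / 6 = 3.3333
deviations (xᵢ − x̄): 4.6667, -3.3333, -1.3333, -3.3333, 4.6667, -1.3333
Σ(xᵢ − x̄)² = 69.3333 ⇒ m₂ = 69.3333/6 = 11.55556
Σ(xᵢ − x̄)³ = 124.4444 ⇒ m₃ = 124.4444/6 = 20.74074
m₂^(3/2) = 11.55556^(1.5) = 39.28134
g_1 = m₃ / m₂^(3/2) = 20.74074 / 39.28134 ≈ 0.5280

0.5280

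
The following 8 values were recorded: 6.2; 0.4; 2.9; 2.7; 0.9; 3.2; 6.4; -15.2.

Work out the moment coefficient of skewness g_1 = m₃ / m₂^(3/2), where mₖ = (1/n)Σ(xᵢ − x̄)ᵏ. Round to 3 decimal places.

x̄ = (6.2 + 0.4 + 2.9 + 2.7 + 0.9 + 3.2 + 6.4 - 15.2) / 8 = 0.9375
deviations (xᵢ − x̄): 5.2625, -0.5375, 1.9625, 1.7625, -0.0375, 2.2625, 5.4625, -16.1375
Σ(xᵢ − x̄)² = 330.3187 ⇒ m₂ = 330.3187/8 = 41.28984
Σ(xᵢ − x̄)³ = -3869.3163 ⇒ m₃ = -3869.3163/8 = -483.66454
m₂^(3/2) = 41.28984^(1.5) = 265.31687
g_1 = m₃ / m₂^(3/2) = -483.66454 / 265.31687 ≈ -1.823

-1.823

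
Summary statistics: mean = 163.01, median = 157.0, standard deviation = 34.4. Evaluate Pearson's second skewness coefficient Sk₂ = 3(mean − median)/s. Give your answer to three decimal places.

Sk₂ = 3(163.01 − 157.0) / 34.4 = 3 × 6.0100 / 34.4
    = 18.0300 / 34.4 ≈ 0.524

0.524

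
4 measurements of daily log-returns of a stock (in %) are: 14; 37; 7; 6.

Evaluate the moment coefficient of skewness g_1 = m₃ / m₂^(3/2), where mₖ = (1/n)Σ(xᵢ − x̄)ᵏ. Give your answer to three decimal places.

x̄ = (14 + 37 + 7 + 6) / 4 = 16.0000
deviations (xᵢ − x̄): -2.0000, 21.0000, -9.0000, -10.0000
Σ(xᵢ − x̄)² = 626.0000 ⇒ m₂ = 626.0000/4 = 156.50000
Σ(xᵢ − x̄)³ = 7524.0000 ⇒ m₃ = 7524.0000/4 = 1881.00000
m₂^(3/2) = 156.50000^(1.5) = 1957.81437
g_1 = m₃ / m₂^(3/2) = 1881.00000 / 1957.81437 ≈ 0.961

0.961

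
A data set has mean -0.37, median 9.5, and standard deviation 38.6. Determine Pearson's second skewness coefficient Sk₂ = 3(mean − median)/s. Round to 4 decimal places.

-0.7671

Sk₂ = 3(-0.37 − 9.5) / 38.6 = 3 × -9.8700 / 38.6
    = -29.6100 / 38.6 ≈ -0.7671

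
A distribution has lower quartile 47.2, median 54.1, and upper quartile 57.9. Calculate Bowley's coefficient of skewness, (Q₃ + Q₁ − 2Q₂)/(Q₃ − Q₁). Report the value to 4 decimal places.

numerator: Q₃ + Q₁ − 2Q₂ = 57.9 + 47.2 − 2×54.1 = -3.1000
denominator: Q₃ − Q₁ = 57.9 − 47.2 = 10.7000
Bowley skewness = -3.1000 / 10.7000 ≈ -0.2897

-0.2897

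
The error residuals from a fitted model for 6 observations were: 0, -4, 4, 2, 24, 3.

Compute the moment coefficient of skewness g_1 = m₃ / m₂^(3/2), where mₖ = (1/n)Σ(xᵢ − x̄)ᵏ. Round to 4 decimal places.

x̄ = (0 - 4 + 4 + 2 + 24 + 3) / 6 = 4.8333
deviations (xᵢ − x̄): -4.8333, -8.8333, -0.8333, -2.8333, 19.1667, -1.8333
Σ(xᵢ − x̄)² = 480.8333 ⇒ m₂ = 480.8333/6 = 80.13889
Σ(xᵢ − x̄)³ = 6209.4444 ⇒ m₃ = 6209.4444/6 = 1034.90741
m₂^(3/2) = 80.13889^(1.5) = 717.40595
g_1 = m₃ / m₂^(3/2) = 1034.90741 / 717.40595 ≈ 1.4426

1.4426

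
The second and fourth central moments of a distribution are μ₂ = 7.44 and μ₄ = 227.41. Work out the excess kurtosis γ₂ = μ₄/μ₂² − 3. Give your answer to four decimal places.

μ₂² = 7.44² = 55.35360
μ₄/μ₂² = 227.41 / 55.35360 = 4.10831
γ₂ = 4.10831 − 3 ≈ 1.1083

1.1083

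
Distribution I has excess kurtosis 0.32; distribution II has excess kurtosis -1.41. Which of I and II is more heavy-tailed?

Higher excess kurtosis ⇒ heavier tails relative to the normal distribution.
0.32 vs -1.41: the larger is 0.32, so I has heavier tails. (I is leptokurtic — heavier-than-normal tails; the other is platykurtic.)

I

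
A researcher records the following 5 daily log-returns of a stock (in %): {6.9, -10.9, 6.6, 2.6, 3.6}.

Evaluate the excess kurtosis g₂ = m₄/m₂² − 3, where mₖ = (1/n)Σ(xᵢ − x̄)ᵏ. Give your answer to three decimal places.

-0.064

x̄ = 1.7600
Σ(xᵢ − x̄)² = 214.2120 ⇒ m₂ = 42.84240
Σ(xᵢ − x̄)⁴ = 26946.9821 ⇒ m₄ = 5389.39642
m₂² = 1835.47124
g₂ = m₄/m₂² − 3 = 2.93625 − 3 ≈ -0.064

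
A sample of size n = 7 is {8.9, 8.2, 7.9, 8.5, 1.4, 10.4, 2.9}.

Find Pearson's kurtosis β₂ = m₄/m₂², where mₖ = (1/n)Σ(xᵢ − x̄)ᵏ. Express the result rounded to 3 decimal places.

x̄ = 6.8857
Σ(xᵢ − x̄)² = 67.7486 ⇒ m₂ = 9.67837
Σ(xᵢ − x̄)⁴ = 1337.7773 ⇒ m₄ = 191.11104
m₂² = 93.67079
β₂ = m₄/m₂² = 191.11104 / 93.67079 ≈ 2.040

2.040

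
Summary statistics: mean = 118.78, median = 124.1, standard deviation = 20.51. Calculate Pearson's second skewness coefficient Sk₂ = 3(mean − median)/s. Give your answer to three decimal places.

-0.778

Sk₂ = 3(118.78 − 124.1) / 20.51 = 3 × -5.3200 / 20.51
    = -15.9600 / 20.51 ≈ -0.778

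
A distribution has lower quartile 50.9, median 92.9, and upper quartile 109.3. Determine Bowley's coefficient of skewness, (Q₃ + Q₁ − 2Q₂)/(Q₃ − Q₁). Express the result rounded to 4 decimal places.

numerator: Q₃ + Q₁ − 2Q₂ = 109.3 + 50.9 − 2×92.9 = -25.6000
denominator: Q₃ − Q₁ = 109.3 − 50.9 = 58.4000
Bowley skewness = -25.6000 / 58.4000 ≈ -0.4384

-0.4384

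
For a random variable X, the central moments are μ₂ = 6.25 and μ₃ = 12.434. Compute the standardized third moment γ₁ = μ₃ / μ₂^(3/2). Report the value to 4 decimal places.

0.7958

σ = √μ₂ = √6.25 = 2.50000
σ³ = μ₂^(3/2) = 15.62500
γ₁ = μ₃/σ³ = 12.434 / 15.62500 ≈ 0.7958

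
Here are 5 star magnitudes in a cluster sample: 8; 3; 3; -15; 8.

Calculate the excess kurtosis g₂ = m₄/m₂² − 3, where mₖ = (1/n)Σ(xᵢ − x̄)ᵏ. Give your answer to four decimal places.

-0.0817

x̄ = 1.4000
Σ(xᵢ − x̄)² = 361.2000 ⇒ m₂ = 72.24000
Σ(xᵢ − x̄)⁴ = 76147.5360 ⇒ m₄ = 15229.50720
m₂² = 5218.61760
g₂ = m₄/m₂² − 3 = 2.91830 − 3 ≈ -0.0817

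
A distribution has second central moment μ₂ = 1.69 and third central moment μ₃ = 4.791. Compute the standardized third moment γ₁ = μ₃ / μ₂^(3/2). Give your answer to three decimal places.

σ = √μ₂ = √1.69 = 1.30000
σ³ = μ₂^(3/2) = 2.19700
γ₁ = μ₃/σ³ = 4.791 / 2.19700 ≈ 2.181

2.181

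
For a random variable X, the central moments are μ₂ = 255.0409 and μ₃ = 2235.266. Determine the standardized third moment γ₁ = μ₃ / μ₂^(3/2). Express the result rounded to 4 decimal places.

σ = √μ₂ = √255.0409 = 15.97000
σ³ = μ₂^(3/2) = 4073.00317
γ₁ = μ₃/σ³ = 2235.266 / 4073.00317 ≈ 0.5488

0.5488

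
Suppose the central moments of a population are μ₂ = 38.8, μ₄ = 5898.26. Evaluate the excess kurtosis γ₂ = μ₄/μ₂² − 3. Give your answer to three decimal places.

μ₂² = 38.8² = 1505.44000
μ₄/μ₂² = 5898.26 / 1505.44000 = 3.91796
γ₂ = 3.91796 − 3 ≈ 0.918

0.918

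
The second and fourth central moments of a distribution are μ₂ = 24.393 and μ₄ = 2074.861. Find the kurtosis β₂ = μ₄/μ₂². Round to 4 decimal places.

3.4871

μ₂² = 24.393² = 595.01845
μ₄/μ₂² = 2074.861 / 595.01845 = 3.48705
β₂ ≈ 3.4871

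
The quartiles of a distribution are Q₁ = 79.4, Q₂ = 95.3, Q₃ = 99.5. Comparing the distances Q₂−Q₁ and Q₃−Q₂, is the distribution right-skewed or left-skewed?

Q₂ − Q₁ = 15.9;  Q₃ − Q₂ = 4.2
Q₂ − Q₁ > Q₃ − Q₂ ⇒ the lower half is more spread out ⇒ left-skewed.

left-skewed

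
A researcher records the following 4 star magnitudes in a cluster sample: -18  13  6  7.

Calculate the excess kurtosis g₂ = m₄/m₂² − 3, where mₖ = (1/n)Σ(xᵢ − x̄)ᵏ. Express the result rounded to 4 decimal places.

x̄ = 2.0000
Σ(xᵢ − x̄)² = 562.0000 ⇒ m₂ = 140.50000
Σ(xᵢ − x̄)⁴ = 175522.0000 ⇒ m₄ = 43880.50000
m₂² = 19740.25000
g₂ = m₄/m₂² − 3 = 2.22289 − 3 ≈ -0.7771

-0.7771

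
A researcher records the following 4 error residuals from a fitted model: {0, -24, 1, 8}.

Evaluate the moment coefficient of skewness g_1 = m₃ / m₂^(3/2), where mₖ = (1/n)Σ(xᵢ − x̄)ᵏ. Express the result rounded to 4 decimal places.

-0.9224

x̄ = (0 - 24 + 1 + 8) / 4 = -3.7500
deviations (xᵢ − x̄): 3.7500, -20.2500, 4.7500, 11.7500
Σ(xᵢ − x̄)² = 584.7500 ⇒ m₂ = 584.7500/4 = 146.18750
Σ(xᵢ − x̄)³ = -6521.6250 ⇒ m₃ = -6521.6250/4 = -1630.40625
m₂^(3/2) = 146.18750^(1.5) = 1767.52416
g_1 = m₃ / m₂^(3/2) = -1630.40625 / 1767.52416 ≈ -0.9224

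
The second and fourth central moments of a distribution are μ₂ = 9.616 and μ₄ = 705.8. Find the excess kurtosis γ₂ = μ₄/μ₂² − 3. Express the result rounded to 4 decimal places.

4.6330

μ₂² = 9.616² = 92.46746
μ₄/μ₂² = 705.8 / 92.46746 = 7.63296
γ₂ = 7.63296 − 3 ≈ 4.6330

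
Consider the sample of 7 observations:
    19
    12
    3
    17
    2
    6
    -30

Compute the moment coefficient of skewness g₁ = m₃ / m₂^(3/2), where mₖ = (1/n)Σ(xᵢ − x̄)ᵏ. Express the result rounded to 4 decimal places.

x̄ = (19 + 12 + 3 + 17 + 2 + 6 - 30) / 7 = 4.1429
deviations (xᵢ − x̄): 14.8571, 7.8571, -1.1429, 12.8571, -2.1429, 1.8571, -34.1429
Σ(xᵢ − x̄)² = 1622.8571 ⇒ m₂ = 1622.8571/7 = 231.83673
Σ(xᵢ − x̄)³ = -33916.5306 ⇒ m₃ = -33916.5306/7 = -4845.21866
m₂^(3/2) = 231.83673^(1.5) = 3529.98920
g₁ = m₃ / m₂^(3/2) = -4845.21866 / 3529.98920 ≈ -1.3726

-1.3726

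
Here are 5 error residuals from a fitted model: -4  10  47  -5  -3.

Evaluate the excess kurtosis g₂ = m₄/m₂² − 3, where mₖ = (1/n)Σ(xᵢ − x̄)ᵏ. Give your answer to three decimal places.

-0.155

x̄ = 9.0000
Σ(xᵢ − x̄)² = 1954.0000 ⇒ m₂ = 390.80000
Σ(xᵢ − x̄)⁴ = 2172850.0000 ⇒ m₄ = 434570.00000
m₂² = 152724.64000
g₂ = m₄/m₂² − 3 = 2.84545 − 3 ≈ -0.155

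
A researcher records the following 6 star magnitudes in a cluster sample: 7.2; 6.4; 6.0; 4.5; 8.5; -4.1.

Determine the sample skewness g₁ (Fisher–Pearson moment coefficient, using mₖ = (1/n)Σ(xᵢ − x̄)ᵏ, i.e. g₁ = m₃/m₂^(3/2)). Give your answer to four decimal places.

-1.4568

x̄ = (7.2 + 6.4 + 6.0 + 4.5 + 8.5 - 4.1) / 6 = 4.7500
deviations (xᵢ − x̄): 2.4500, 1.6500, 1.2500, -0.2500, 3.7500, -8.8500
Σ(xᵢ − x̄)² = 102.7350 ⇒ m₂ = 102.7350/6 = 17.12250
Σ(xᵢ − x̄)³ = -619.2840 ⇒ m₃ = -619.2840/6 = -103.21400
m₂^(3/2) = 17.12250^(1.5) = 70.85178
g₁ = m₃ / m₂^(3/2) = -103.21400 / 70.85178 ≈ -1.4568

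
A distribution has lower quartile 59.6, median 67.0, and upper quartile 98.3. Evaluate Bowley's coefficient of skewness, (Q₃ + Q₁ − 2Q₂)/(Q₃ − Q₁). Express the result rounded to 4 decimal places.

0.6176

numerator: Q₃ + Q₁ − 2Q₂ = 98.3 + 59.6 − 2×67.0 = 23.9000
denominator: Q₃ − Q₁ = 98.3 − 59.6 = 38.7000
Bowley skewness = 23.9000 / 38.7000 ≈ 0.6176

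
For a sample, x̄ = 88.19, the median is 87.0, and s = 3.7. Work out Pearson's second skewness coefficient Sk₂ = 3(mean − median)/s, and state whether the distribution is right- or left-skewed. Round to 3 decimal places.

Sk₂ = 3(88.19 − 87.0) / 3.7 = 3 × 1.1900 / 3.7
    = 3.5700 / 3.7 ≈ 0.965
Sk₂ > 0 ⇒ mean > median ⇒ right-skewed (positive skew).

0.965, right-skewed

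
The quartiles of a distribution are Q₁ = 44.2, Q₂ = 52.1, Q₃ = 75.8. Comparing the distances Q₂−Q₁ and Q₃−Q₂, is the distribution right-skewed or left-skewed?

Q₂ − Q₁ = 7.9;  Q₃ − Q₂ = 23.7
Q₃ − Q₂ > Q₂ − Q₁ ⇒ the upper half is more spread out ⇒ right-skewed.

right-skewed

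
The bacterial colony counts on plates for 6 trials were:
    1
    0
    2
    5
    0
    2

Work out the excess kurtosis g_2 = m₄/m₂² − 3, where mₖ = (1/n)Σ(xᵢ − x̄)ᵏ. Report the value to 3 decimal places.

x̄ = 1.6667
Σ(xᵢ − x̄)² = 17.3333 ⇒ m₂ = 2.88889
Σ(xᵢ − x̄)⁴ = 139.1111 ⇒ m₄ = 23.18519
m₂² = 8.34568
g_2 = m₄/m₂² − 3 = 2.77811 − 3 ≈ -0.222

-0.222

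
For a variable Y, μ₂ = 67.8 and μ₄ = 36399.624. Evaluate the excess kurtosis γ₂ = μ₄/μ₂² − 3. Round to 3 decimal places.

4.918

μ₂² = 67.8² = 4596.84000
μ₄/μ₂² = 36399.624 / 4596.84000 = 7.91840
γ₂ = 7.91840 − 3 ≈ 4.918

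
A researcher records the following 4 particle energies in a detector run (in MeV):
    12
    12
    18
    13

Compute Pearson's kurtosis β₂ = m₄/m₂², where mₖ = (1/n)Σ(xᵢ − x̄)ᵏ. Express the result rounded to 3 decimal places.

2.255

x̄ = 13.7500
Σ(xᵢ − x̄)² = 24.7500 ⇒ m₂ = 6.18750
Σ(xᵢ − x̄)⁴ = 345.3281 ⇒ m₄ = 86.33203
m₂² = 38.28516
β₂ = m₄/m₂² = 86.33203 / 38.28516 ≈ 2.255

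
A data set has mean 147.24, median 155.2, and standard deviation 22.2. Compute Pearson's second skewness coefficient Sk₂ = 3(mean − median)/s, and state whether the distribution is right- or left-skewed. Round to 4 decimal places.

Sk₂ = 3(147.24 − 155.2) / 22.2 = 3 × -7.9600 / 22.2
    = -23.8800 / 22.2 ≈ -1.0757
Sk₂ < 0 ⇒ mean < median ⇒ left-skewed (negative skew).

-1.0757, left-skewed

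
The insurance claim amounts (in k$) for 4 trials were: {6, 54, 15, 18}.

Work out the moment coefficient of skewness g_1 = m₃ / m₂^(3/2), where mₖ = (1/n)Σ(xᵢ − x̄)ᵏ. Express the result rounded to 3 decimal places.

x̄ = (6 + 54 + 15 + 18) / 4 = 23.2500
deviations (xᵢ − x̄): -17.2500, 30.7500, -8.2500, -5.2500
Σ(xᵢ − x̄)² = 1338.7500 ⇒ m₂ = 1338.7500/4 = 334.68750
Σ(xᵢ − x̄)³ = 23236.8750 ⇒ m₃ = 23236.8750/4 = 5809.21875
m₂^(3/2) = 334.68750^(1.5) = 6122.92922
g_1 = m₃ / m₂^(3/2) = 5809.21875 / 6122.92922 ≈ 0.949

0.949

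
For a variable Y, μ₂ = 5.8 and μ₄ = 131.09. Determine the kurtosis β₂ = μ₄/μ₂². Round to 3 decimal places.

3.897

μ₂² = 5.8² = 33.64000
μ₄/μ₂² = 131.09 / 33.64000 = 3.89685
β₂ ≈ 3.897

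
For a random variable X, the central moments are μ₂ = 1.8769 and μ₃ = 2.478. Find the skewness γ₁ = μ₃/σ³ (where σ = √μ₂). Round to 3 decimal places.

σ = √μ₂ = √1.8769 = 1.37000
σ³ = μ₂^(3/2) = 2.57135
γ₁ = μ₃/σ³ = 2.478 / 2.57135 ≈ 0.964

0.964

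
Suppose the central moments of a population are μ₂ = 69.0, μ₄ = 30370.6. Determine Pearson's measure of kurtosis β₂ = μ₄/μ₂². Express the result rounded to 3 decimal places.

6.379

μ₂² = 69.0² = 4761.00000
μ₄/μ₂² = 30370.6 / 4761.00000 = 6.37904
β₂ ≈ 6.379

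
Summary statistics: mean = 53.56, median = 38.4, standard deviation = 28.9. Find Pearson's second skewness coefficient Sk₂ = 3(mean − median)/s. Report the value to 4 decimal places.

Sk₂ = 3(53.56 − 38.4) / 28.9 = 3 × 15.1600 / 28.9
    = 45.4800 / 28.9 ≈ 1.5737

1.5737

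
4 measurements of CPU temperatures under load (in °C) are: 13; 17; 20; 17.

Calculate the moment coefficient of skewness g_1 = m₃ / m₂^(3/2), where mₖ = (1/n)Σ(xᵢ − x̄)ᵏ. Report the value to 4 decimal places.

-0.2985

x̄ = (13 + 17 + 20 + 17) / 4 = 16.7500
deviations (xᵢ − x̄): -3.7500, 0.2500, 3.2500, 0.2500
Σ(xᵢ − x̄)² = 24.7500 ⇒ m₂ = 24.7500/4 = 6.18750
Σ(xᵢ − x̄)³ = -18.3750 ⇒ m₃ = -18.3750/4 = -4.59375
m₂^(3/2) = 6.18750^(1.5) = 15.39121
g_1 = m₃ / m₂^(3/2) = -4.59375 / 15.39121 ≈ -0.2985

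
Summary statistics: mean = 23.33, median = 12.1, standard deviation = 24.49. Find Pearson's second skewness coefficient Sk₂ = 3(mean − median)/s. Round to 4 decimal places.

1.3757

Sk₂ = 3(23.33 − 12.1) / 24.49 = 3 × 11.2300 / 24.49
    = 33.6900 / 24.49 ≈ 1.3757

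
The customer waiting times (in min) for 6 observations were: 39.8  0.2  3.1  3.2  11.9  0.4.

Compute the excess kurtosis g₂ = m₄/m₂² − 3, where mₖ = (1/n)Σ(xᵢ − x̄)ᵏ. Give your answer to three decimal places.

x̄ = 9.7667
Σ(xᵢ − x̄)² = 1173.3733 ⇒ m₂ = 195.56222
Σ(xᵢ − x̄)⁴ = 833534.9024 ⇒ m₄ = 138922.48374
m₂² = 38244.58276
g₂ = m₄/m₂² − 3 = 3.63247 − 3 ≈ 0.632

0.632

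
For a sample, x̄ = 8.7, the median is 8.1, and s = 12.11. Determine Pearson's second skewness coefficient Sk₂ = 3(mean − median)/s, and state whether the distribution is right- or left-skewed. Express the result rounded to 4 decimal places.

0.1486, right-skewed

Sk₂ = 3(8.7 − 8.1) / 12.11 = 3 × 0.6000 / 12.11
    = 1.8000 / 12.11 ≈ 0.1486
Sk₂ > 0 ⇒ mean > median ⇒ right-skewed (positive skew).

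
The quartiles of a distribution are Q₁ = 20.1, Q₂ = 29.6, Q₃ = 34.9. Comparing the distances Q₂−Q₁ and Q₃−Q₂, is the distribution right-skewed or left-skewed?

Q₂ − Q₁ = 9.5;  Q₃ − Q₂ = 5.3
Q₂ − Q₁ > Q₃ − Q₂ ⇒ the lower half is more spread out ⇒ left-skewed.

left-skewed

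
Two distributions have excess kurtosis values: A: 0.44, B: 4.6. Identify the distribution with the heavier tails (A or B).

B

Higher excess kurtosis ⇒ heavier tails relative to the normal distribution.
0.44 vs 4.6: the larger is 4.6, so B has heavier tails.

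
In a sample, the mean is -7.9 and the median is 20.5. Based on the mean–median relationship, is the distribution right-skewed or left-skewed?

left-skewed

mean − median = -7.9 − 20.5 = -28.4
mean < median ⇒ the longer tail is on the left ⇒ left-skewed (negatively skewed).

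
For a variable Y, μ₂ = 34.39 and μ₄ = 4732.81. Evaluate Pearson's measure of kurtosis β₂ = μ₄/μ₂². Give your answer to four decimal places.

4.0018

μ₂² = 34.39² = 1182.67210
μ₄/μ₂² = 4732.81 / 1182.67210 = 4.00179
β₂ ≈ 4.0018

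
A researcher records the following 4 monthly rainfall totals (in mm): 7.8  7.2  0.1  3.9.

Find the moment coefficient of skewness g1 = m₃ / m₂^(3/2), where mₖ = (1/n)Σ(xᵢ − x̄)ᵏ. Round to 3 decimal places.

-0.503

x̄ = (7.8 + 7.2 + 0.1 + 3.9) / 4 = 4.7500
deviations (xᵢ − x̄): 3.0500, 2.4500, -4.6500, -0.8500
Σ(xᵢ − x̄)² = 37.6500 ⇒ m₂ = 37.6500/4 = 9.41250
Σ(xᵢ − x̄)³ = -58.0800 ⇒ m₃ = -58.0800/4 = -14.52000
m₂^(3/2) = 9.41250^(1.5) = 28.87736
g1 = m₃ / m₂^(3/2) = -14.52000 / 28.87736 ≈ -0.503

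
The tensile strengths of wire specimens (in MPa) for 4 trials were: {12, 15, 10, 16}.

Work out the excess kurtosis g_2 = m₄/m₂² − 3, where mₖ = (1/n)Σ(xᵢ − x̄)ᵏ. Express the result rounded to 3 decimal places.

-1.604

x̄ = 13.2500
Σ(xᵢ − x̄)² = 22.7500 ⇒ m₂ = 5.68750
Σ(xᵢ − x̄)⁴ = 180.5781 ⇒ m₄ = 45.14453
m₂² = 32.34766
g_2 = m₄/m₂² − 3 = 1.39560 − 3 ≈ -1.604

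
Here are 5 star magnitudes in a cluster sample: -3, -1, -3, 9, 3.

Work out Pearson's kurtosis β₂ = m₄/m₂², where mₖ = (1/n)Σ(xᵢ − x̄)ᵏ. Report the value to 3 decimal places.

2.145

x̄ = 1.0000
Σ(xᵢ − x̄)² = 104.0000 ⇒ m₂ = 20.80000
Σ(xᵢ − x̄)⁴ = 4640.0000 ⇒ m₄ = 928.00000
m₂² = 432.64000
β₂ = m₄/m₂² = 928.00000 / 432.64000 ≈ 2.145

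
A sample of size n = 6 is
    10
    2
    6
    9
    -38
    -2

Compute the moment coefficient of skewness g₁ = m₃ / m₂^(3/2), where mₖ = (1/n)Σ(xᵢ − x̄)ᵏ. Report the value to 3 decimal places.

-1.555

x̄ = (10 + 2 + 6 + 9 - 38 - 2) / 6 = -2.1667
deviations (xᵢ − x̄): 12.1667, 4.1667, 8.1667, 11.1667, -35.8333, 0.1667
Σ(xᵢ − x̄)² = 1640.8333 ⇒ m₂ = 1640.8333/6 = 273.47222
Σ(xᵢ − x̄)³ = -42200.5556 ⇒ m₃ = -42200.5556/6 = -7033.42593
m₂^(3/2) = 273.47222^(1.5) = 4522.40893
g₁ = m₃ / m₂^(3/2) = -7033.42593 / 4522.40893 ≈ -1.555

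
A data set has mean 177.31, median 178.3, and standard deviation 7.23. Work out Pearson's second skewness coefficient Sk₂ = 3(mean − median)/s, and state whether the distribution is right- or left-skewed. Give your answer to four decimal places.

Sk₂ = 3(177.31 − 178.3) / 7.23 = 3 × -0.9900 / 7.23
    = -2.9700 / 7.23 ≈ -0.4108
Sk₂ < 0 ⇒ mean < median ⇒ left-skewed (negative skew).

-0.4108, left-skewed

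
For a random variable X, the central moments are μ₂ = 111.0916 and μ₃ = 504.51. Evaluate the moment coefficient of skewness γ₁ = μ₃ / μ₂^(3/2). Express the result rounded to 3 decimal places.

σ = √μ₂ = √111.0916 = 10.54000
σ³ = μ₂^(3/2) = 1170.90546
γ₁ = μ₃/σ³ = 504.51 / 1170.90546 ≈ 0.431

0.431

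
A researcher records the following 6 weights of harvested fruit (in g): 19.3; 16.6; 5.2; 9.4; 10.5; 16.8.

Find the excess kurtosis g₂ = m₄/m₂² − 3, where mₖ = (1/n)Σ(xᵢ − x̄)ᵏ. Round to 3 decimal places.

x̄ = 12.9667
Σ(xᵢ − x̄)² = 147.1333 ⇒ m₂ = 24.52222
Σ(xᵢ − x̄)⁴ = 5836.5808 ⇒ m₄ = 972.76347
m₂² = 601.33938
g₂ = m₄/m₂² − 3 = 1.61766 − 3 ≈ -1.382

-1.382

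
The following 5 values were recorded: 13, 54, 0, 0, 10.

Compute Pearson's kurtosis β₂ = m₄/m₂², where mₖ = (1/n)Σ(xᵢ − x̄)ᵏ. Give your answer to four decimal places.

x̄ = 15.4000
Σ(xᵢ − x̄)² = 1999.2000 ⇒ m₂ = 399.84000
Σ(xᵢ − x̄)⁴ = 2333354.0160 ⇒ m₄ = 466670.80320
m₂² = 159872.02560
β₂ = m₄/m₂² = 466670.80320 / 159872.02560 ≈ 2.9190

2.9190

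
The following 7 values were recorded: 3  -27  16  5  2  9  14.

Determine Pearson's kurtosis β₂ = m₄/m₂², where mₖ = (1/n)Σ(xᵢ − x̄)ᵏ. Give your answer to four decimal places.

4.0103

x̄ = 3.1429
Σ(xᵢ − x̄)² = 1230.8571 ⇒ m₂ = 175.83673
Σ(xᵢ − x̄)⁴ = 867950.8688 ⇒ m₄ = 123992.98126
m₂² = 30918.55727
β₂ = m₄/m₂² = 123992.98126 / 30918.55727 ≈ 4.0103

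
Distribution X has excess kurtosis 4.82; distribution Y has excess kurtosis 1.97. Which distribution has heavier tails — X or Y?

Higher excess kurtosis ⇒ heavier tails relative to the normal distribution.
4.82 vs 1.97: the larger is 4.82, so X has heavier tails.

X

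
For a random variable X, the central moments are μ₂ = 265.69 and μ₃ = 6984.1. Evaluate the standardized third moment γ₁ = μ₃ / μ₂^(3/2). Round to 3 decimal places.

σ = √μ₂ = √265.69 = 16.30000
σ³ = μ₂^(3/2) = 4330.74700
γ₁ = μ₃/σ³ = 6984.1 / 4330.74700 ≈ 1.613

1.613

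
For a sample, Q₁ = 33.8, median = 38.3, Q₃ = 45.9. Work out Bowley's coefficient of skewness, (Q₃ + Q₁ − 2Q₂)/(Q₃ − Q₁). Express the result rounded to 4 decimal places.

numerator: Q₃ + Q₁ − 2Q₂ = 45.9 + 33.8 − 2×38.3 = 3.1000
denominator: Q₃ − Q₁ = 45.9 − 33.8 = 12.1000
Bowley skewness = 3.1000 / 12.1000 ≈ 0.2562

0.2562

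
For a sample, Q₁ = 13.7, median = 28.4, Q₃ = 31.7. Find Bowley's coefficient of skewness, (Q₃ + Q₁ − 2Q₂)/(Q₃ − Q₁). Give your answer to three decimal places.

numerator: Q₃ + Q₁ − 2Q₂ = 31.7 + 13.7 − 2×28.4 = -11.4000
denominator: Q₃ − Q₁ = 31.7 − 13.7 = 18.0000
Bowley skewness = -11.4000 / 18.0000 ≈ -0.633

-0.633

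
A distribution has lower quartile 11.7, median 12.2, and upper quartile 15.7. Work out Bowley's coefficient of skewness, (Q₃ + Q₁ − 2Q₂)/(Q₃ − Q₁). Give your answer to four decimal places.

numerator: Q₃ + Q₁ − 2Q₂ = 15.7 + 11.7 − 2×12.2 = 3.0000
denominator: Q₃ − Q₁ = 15.7 − 11.7 = 4.0000
Bowley skewness = 3.0000 / 4.0000 ≈ 0.7500

0.7500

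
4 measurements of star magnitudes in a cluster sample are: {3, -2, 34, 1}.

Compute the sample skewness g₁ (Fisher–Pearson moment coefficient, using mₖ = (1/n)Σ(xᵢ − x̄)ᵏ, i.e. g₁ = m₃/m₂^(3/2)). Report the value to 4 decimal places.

1.1026

x̄ = (3 - 2 + 34 + 1) / 4 = 9.0000
deviations (xᵢ − x̄): -6.0000, -11.0000, 25.0000, -8.0000
Σ(xᵢ − x̄)² = 846.0000 ⇒ m₂ = 846.0000/4 = 211.50000
Σ(xᵢ − x̄)³ = 13566.0000 ⇒ m₃ = 13566.0000/4 = 3391.50000
m₂^(3/2) = 211.50000^(1.5) = 3075.85287
g₁ = m₃ / m₂^(3/2) = 3391.50000 / 3075.85287 ≈ 1.1026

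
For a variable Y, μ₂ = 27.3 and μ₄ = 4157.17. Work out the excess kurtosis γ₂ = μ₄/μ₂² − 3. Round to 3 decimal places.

μ₂² = 27.3² = 745.29000
μ₄/μ₂² = 4157.17 / 745.29000 = 5.57792
γ₂ = 5.57792 − 3 ≈ 2.578

2.578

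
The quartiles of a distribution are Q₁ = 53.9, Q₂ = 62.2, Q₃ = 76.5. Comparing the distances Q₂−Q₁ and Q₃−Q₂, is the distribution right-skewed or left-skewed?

Q₂ − Q₁ = 8.3;  Q₃ − Q₂ = 14.3
Q₃ − Q₂ > Q₂ − Q₁ ⇒ the upper half is more spread out ⇒ right-skewed.

right-skewed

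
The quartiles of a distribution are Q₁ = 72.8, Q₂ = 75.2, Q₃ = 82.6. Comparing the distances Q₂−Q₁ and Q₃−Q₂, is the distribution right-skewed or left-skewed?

Q₂ − Q₁ = 2.4;  Q₃ − Q₂ = 7.4
Q₃ − Q₂ > Q₂ − Q₁ ⇒ the upper half is more spread out ⇒ right-skewed.

right-skewed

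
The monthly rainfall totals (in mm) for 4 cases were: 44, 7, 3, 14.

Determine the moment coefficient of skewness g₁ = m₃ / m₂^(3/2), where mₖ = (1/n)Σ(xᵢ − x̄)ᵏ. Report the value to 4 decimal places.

0.9571

x̄ = (44 + 7 + 3 + 14) / 4 = 17.0000
deviations (xᵢ − x̄): 27.0000, -10.0000, -14.0000, -3.0000
Σ(xᵢ − x̄)² = 1034.0000 ⇒ m₂ = 1034.0000/4 = 258.50000
Σ(xᵢ − x̄)³ = 15912.0000 ⇒ m₃ = 15912.0000/4 = 3978.00000
m₂^(3/2) = 258.50000^(1.5) = 4156.14625
g₁ = m₃ / m₂^(3/2) = 3978.00000 / 4156.14625 ≈ 0.9571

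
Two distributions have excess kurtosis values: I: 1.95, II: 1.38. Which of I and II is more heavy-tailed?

I

Higher excess kurtosis ⇒ heavier tails relative to the normal distribution.
1.95 vs 1.38: the larger is 1.95, so I has heavier tails.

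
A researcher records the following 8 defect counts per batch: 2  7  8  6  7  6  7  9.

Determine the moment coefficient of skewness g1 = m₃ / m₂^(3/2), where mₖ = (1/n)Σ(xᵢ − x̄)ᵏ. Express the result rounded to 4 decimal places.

-1.2394

x̄ = (2 + 7 + 8 + 6 + 7 + 6 + 7 + 9) / 8 = 6.5000
deviations (xᵢ − x̄): -4.5000, 0.5000, 1.5000, -0.5000, 0.5000, -0.5000, 0.5000, 2.5000
Σ(xᵢ − x̄)² = 30.0000 ⇒ m₂ = 30.0000/8 = 3.75000
Σ(xᵢ − x̄)³ = -72.0000 ⇒ m₃ = -72.0000/8 = -9.00000
m₂^(3/2) = 3.75000^(1.5) = 7.26184
g1 = m₃ / m₂^(3/2) = -9.00000 / 7.26184 ≈ -1.2394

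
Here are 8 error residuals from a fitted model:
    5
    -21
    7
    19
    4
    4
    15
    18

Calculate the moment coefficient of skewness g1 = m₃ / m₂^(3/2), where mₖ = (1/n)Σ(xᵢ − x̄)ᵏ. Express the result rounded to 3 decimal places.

-1.212

x̄ = (5 - 21 + 7 + 19 + 4 + 4 + 15 + 18) / 8 = 6.3750
deviations (xᵢ − x̄): -1.3750, -27.3750, 0.6250, 12.6250, -2.3750, -2.3750, 8.6250, 11.6250
Σ(xᵢ − x̄)² = 1131.8750 ⇒ m₂ = 1131.8750/8 = 141.48438
Σ(xᵢ − x̄)³ = -16318.7813 ⇒ m₃ = -16318.7813/8 = -2039.84766
m₂^(3/2) = 141.48438^(1.5) = 1682.91709
g1 = m₃ / m₂^(3/2) = -2039.84766 / 1682.91709 ≈ -1.212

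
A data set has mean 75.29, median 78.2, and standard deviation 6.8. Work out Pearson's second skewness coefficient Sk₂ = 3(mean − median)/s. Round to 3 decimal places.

Sk₂ = 3(75.29 − 78.2) / 6.8 = 3 × -2.9100 / 6.8
    = -8.7300 / 6.8 ≈ -1.284

-1.284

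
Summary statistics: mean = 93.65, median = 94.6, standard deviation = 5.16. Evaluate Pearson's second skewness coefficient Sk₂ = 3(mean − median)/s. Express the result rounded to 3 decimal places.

Sk₂ = 3(93.65 − 94.6) / 5.16 = 3 × -0.9500 / 5.16
    = -2.8500 / 5.16 ≈ -0.552

-0.552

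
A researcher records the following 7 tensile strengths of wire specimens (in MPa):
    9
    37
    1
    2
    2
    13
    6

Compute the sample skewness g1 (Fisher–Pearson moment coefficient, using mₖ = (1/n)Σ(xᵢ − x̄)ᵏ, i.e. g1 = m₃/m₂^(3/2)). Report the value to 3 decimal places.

x̄ = (9 + 37 + 1 + 2 + 2 + 13 + 6) / 7 = 10.0000
deviations (xᵢ − x̄): -1.0000, 27.0000, -9.0000, -8.0000, -8.0000, 3.0000, -4.0000
Σ(xᵢ − x̄)² = 964.0000 ⇒ m₂ = 964.0000/7 = 137.71429
Σ(xᵢ − x̄)³ = 17892.0000 ⇒ m₃ = 17892.0000/7 = 2556.00000
m₂^(3/2) = 137.71429^(1.5) = 1616.10097
g1 = m₃ / m₂^(3/2) = 2556.00000 / 1616.10097 ≈ 1.582

1.582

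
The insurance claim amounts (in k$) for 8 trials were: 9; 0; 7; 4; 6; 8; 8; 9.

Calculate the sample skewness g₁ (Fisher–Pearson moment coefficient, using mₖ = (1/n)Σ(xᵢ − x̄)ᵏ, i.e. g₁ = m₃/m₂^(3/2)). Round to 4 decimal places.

-1.2037

x̄ = (9 + 0 + 7 + 4 + 6 + 8 + 8 + 9) / 8 = 6.3750
deviations (xᵢ − x̄): 2.6250, -6.3750, 0.6250, -2.3750, -0.3750, 1.6250, 1.6250, 2.6250
Σ(xᵢ − x̄)² = 65.8750 ⇒ m₂ = 65.8750/8 = 8.23438
Σ(xᵢ − x̄)³ = -227.5313 ⇒ m₃ = -227.5313/8 = -28.44141
m₂^(3/2) = 8.23438^(1.5) = 23.62903
g₁ = m₃ / m₂^(3/2) = -28.44141 / 23.62903 ≈ -1.2037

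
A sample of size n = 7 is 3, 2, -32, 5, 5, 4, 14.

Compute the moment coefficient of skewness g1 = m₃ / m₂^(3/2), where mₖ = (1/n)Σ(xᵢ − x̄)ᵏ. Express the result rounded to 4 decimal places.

x̄ = (3 + 2 - 32 + 5 + 5 + 4 + 14) / 7 = 0.1429
deviations (xᵢ − x̄): 2.8571, 1.8571, -32.1429, 4.8571, 4.8571, 3.8571, 13.8571
Σ(xᵢ − x̄)² = 1298.8571 ⇒ m₂ = 1298.8571/7 = 185.55102
Σ(xᵢ − x̄)³ = -30231.6735 ⇒ m₃ = -30231.6735/7 = -4318.81050
m₂^(3/2) = 185.55102^(1.5) = 2527.52244
g1 = m₃ / m₂^(3/2) = -4318.81050 / 2527.52244 ≈ -1.7087

-1.7087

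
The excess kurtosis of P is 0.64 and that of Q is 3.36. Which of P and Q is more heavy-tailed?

Q

Higher excess kurtosis ⇒ heavier tails relative to the normal distribution.
0.64 vs 3.36: the larger is 3.36, so Q has heavier tails.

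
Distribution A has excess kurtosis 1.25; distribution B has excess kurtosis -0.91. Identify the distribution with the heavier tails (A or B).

Higher excess kurtosis ⇒ heavier tails relative to the normal distribution.
1.25 vs -0.91: the larger is 1.25, so A has heavier tails. (A is leptokurtic — heavier-than-normal tails; the other is platykurtic.)

A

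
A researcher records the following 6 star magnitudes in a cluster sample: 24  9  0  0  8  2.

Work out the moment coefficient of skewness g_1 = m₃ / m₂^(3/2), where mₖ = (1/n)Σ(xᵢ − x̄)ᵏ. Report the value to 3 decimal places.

1.123

x̄ = (24 + 9 + 0 + 0 + 8 + 2) / 6 = 7.1667
deviations (xᵢ − x̄): 16.8333, 1.8333, -7.1667, -7.1667, 0.8333, -5.1667
Σ(xᵢ − x̄)² = 416.8333 ⇒ m₂ = 416.8333/6 = 69.47222
Σ(xᵢ − x̄)³ = 3902.5556 ⇒ m₃ = 3902.5556/6 = 650.42593
m₂^(3/2) = 69.47222^(1.5) = 579.05096
g_1 = m₃ / m₂^(3/2) = 650.42593 / 579.05096 ≈ 1.123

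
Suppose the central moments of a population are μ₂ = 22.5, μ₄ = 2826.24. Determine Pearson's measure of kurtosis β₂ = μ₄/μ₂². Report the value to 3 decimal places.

μ₂² = 22.5² = 506.25000
μ₄/μ₂² = 2826.24 / 506.25000 = 5.58270
β₂ ≈ 5.583

5.583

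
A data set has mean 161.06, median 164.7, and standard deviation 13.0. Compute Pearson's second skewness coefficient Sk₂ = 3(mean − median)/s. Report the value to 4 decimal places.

-0.8400

Sk₂ = 3(161.06 − 164.7) / 13.0 = 3 × -3.6400 / 13.0
    = -10.9200 / 13.0 ≈ -0.8400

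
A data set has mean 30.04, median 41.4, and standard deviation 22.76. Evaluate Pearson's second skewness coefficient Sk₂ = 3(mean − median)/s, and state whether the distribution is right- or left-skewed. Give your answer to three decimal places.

Sk₂ = 3(30.04 − 41.4) / 22.76 = 3 × -11.3600 / 22.76
    = -34.0800 / 22.76 ≈ -1.497
Sk₂ < 0 ⇒ mean < median ⇒ left-skewed (negative skew).

-1.497, left-skewed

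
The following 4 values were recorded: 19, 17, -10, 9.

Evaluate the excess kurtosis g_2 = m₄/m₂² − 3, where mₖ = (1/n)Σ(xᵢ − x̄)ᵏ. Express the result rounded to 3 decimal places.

-0.977

x̄ = 8.7500
Σ(xᵢ − x̄)² = 524.7500 ⇒ m₂ = 131.18750
Σ(xᵢ − x̄)⁴ = 139266.8281 ⇒ m₄ = 34816.70703
m₂² = 17210.16016
g_2 = m₄/m₂² − 3 = 2.02303 − 3 ≈ -0.977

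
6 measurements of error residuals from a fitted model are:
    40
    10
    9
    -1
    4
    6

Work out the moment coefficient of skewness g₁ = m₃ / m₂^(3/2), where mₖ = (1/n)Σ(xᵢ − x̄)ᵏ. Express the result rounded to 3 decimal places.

x̄ = (40 + 10 + 9 - 1 + 4 + 6) / 6 = 11.3333
deviations (xᵢ − x̄): 28.6667, -1.3333, -2.3333, -12.3333, -7.3333, -5.3333
Σ(xᵢ − x̄)² = 1063.3333 ⇒ m₂ = 1063.3333/6 = 177.22222
Σ(xᵢ − x̄)³ = 21120.4444 ⇒ m₃ = 21120.4444/6 = 3520.07407
m₂^(3/2) = 177.22222^(1.5) = 2359.26794
g₁ = m₃ / m₂^(3/2) = 3520.07407 / 2359.26794 ≈ 1.492

1.492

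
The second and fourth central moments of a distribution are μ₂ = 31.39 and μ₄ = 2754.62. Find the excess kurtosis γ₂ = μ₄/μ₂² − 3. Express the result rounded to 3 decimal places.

-0.204

μ₂² = 31.39² = 985.33210
μ₄/μ₂² = 2754.62 / 985.33210 = 2.79563
γ₂ = 2.79563 − 3 ≈ -0.204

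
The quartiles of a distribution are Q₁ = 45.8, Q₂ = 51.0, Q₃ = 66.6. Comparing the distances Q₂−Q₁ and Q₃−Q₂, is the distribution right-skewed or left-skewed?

right-skewed

Q₂ − Q₁ = 5.2;  Q₃ − Q₂ = 15.6
Q₃ − Q₂ > Q₂ − Q₁ ⇒ the upper half is more spread out ⇒ right-skewed.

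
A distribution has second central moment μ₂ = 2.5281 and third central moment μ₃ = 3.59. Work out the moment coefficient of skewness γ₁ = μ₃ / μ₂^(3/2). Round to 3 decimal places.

σ = √μ₂ = √2.5281 = 1.59000
σ³ = μ₂^(3/2) = 4.01968
γ₁ = μ₃/σ³ = 3.59 / 4.01968 ≈ 0.893

0.893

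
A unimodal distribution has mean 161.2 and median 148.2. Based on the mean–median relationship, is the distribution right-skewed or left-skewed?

right-skewed

mean − median = 161.2 − 148.2 = 13.0
mean > median ⇒ the longer tail is on the right ⇒ right-skewed (positively skewed).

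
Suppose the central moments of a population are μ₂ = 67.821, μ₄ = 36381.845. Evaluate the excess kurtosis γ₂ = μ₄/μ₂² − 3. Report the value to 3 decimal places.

μ₂² = 67.821² = 4599.68804
μ₄/μ₂² = 36381.845 / 4599.68804 = 7.90963
γ₂ = 7.90963 − 3 ≈ 4.910

4.910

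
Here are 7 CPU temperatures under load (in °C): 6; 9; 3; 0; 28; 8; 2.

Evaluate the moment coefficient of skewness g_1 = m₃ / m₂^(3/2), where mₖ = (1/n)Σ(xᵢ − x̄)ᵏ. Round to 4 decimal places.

1.5482

x̄ = (6 + 9 + 3 + 0 + 28 + 8 + 2) / 7 = 8.0000
deviations (xᵢ − x̄): -2.0000, 1.0000, -5.0000, -8.0000, 20.0000, 0.0000, -6.0000
Σ(xᵢ − x̄)² = 530.0000 ⇒ m₂ = 530.0000/7 = 75.71429
Σ(xᵢ − x̄)³ = 7140.0000 ⇒ m₃ = 7140.0000/7 = 1020.00000
m₂^(3/2) = 75.71429^(1.5) = 658.81995
g_1 = m₃ / m₂^(3/2) = 1020.00000 / 658.81995 ≈ 1.5482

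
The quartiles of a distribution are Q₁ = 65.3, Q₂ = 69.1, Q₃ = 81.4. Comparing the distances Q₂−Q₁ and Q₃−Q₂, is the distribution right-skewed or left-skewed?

Q₂ − Q₁ = 3.8;  Q₃ − Q₂ = 12.3
Q₃ − Q₂ > Q₂ − Q₁ ⇒ the upper half is more spread out ⇒ right-skewed.

right-skewed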